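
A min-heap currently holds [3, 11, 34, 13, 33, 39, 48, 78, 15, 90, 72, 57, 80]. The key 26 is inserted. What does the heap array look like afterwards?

append 26 at index 13 → [3, 11, 34, 13, 33, 39, 48, 78, 15, 90, 72, 57, 80, 26]
26 < parent 48 at index 6, swap → [3, 11, 34, 13, 33, 39, 26, 78, 15, 90, 72, 57, 80, 48]
26 < parent 34 at index 2, swap → [3, 11, 26, 13, 33, 39, 34, 78, 15, 90, 72, 57, 80, 48]

[3, 11, 26, 13, 33, 39, 34, 78, 15, 90, 72, 57, 80, 48]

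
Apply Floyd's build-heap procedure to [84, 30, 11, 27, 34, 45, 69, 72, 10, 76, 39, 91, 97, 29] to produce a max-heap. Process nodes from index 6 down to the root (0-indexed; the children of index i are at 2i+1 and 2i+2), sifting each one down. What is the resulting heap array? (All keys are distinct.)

sift down from index 6: already satisfies heap property
sift down from index 5:
  45 vs larger child 97 at index 12, swap → [84, 30, 11, 27, 34, 97, 69, 72, 10, 76, 39, 91, 45, 29]
sift down from index 4:
  34 vs larger child 76 at index 9, swap → [84, 30, 11, 27, 76, 97, 69, 72, 10, 34, 39, 91, 45, 29]
sift down from index 3:
  27 vs larger child 72 at index 7, swap → [84, 30, 11, 72, 76, 97, 69, 27, 10, 34, 39, 91, 45, 29]
sift down from index 2:
  11 vs larger child 97 at index 5, swap → [84, 30, 97, 72, 76, 11, 69, 27, 10, 34, 39, 91, 45, 29]
  11 vs larger child 91 at index 11, swap → [84, 30, 97, 72, 76, 91, 69, 27, 10, 34, 39, 11, 45, 29]
sift down from index 1:
  30 vs larger child 76 at index 4, swap → [84, 76, 97, 72, 30, 91, 69, 27, 10, 34, 39, 11, 45, 29]
  30 vs larger child 39 at index 10, swap → [84, 76, 97, 72, 39, 91, 69, 27, 10, 34, 30, 11, 45, 29]
sift down from index 0:
  84 vs larger child 97 at index 2, swap → [97, 76, 84, 72, 39, 91, 69, 27, 10, 34, 30, 11, 45, 29]
  84 vs larger child 91 at index 5, swap → [97, 76, 91, 72, 39, 84, 69, 27, 10, 34, 30, 11, 45, 29]

[97, 76, 91, 72, 39, 84, 69, 27, 10, 34, 30, 11, 45, 29]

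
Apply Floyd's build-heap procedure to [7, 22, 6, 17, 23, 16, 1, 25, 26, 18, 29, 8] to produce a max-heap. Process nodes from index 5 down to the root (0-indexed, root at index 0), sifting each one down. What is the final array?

sift down from index 5: already satisfies heap property
sift down from index 4:
  23 vs larger child 29 at index 10, swap → [7, 22, 6, 17, 29, 16, 1, 25, 26, 18, 23, 8]
sift down from index 3:
  17 vs larger child 26 at index 8, swap → [7, 22, 6, 26, 29, 16, 1, 25, 17, 18, 23, 8]
sift down from index 2:
  6 vs larger child 16 at index 5, swap → [7, 22, 16, 26, 29, 6, 1, 25, 17, 18, 23, 8]
  6 vs only child 8 at index 11, swap → [7, 22, 16, 26, 29, 8, 1, 25, 17, 18, 23, 6]
sift down from index 1:
  22 vs larger child 29 at index 4, swap → [7, 29, 16, 26, 22, 8, 1, 25, 17, 18, 23, 6]
  22 vs larger child 23 at index 10, swap → [7, 29, 16, 26, 23, 8, 1, 25, 17, 18, 22, 6]
sift down from index 0:
  7 vs larger child 29 at index 1, swap → [29, 7, 16, 26, 23, 8, 1, 25, 17, 18, 22, 6]
  7 vs larger child 26 at index 3, swap → [29, 26, 16, 7, 23, 8, 1, 25, 17, 18, 22, 6]
  7 vs larger child 25 at index 7, swap → [29, 26, 16, 25, 23, 8, 1, 7, 17, 18, 22, 6]

[29, 26, 16, 25, 23, 8, 1, 7, 17, 18, 22, 6]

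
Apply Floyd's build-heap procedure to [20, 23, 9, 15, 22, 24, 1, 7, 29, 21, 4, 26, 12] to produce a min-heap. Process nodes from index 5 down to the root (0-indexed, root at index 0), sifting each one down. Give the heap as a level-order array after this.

[1, 4, 9, 7, 21, 12, 20, 15, 29, 23, 22, 26, 24]

sift down from index 5:
  24 vs smaller child 12 at index 12, swap → [20, 23, 9, 15, 22, 12, 1, 7, 29, 21, 4, 26, 24]
sift down from index 4:
  22 vs smaller child 4 at index 10, swap → [20, 23, 9, 15, 4, 12, 1, 7, 29, 21, 22, 26, 24]
sift down from index 3:
  15 vs smaller child 7 at index 7, swap → [20, 23, 9, 7, 4, 12, 1, 15, 29, 21, 22, 26, 24]
sift down from index 2:
  9 vs smaller child 1 at index 6, swap → [20, 23, 1, 7, 4, 12, 9, 15, 29, 21, 22, 26, 24]
sift down from index 1:
  23 vs smaller child 4 at index 4, swap → [20, 4, 1, 7, 23, 12, 9, 15, 29, 21, 22, 26, 24]
  23 vs smaller child 21 at index 9, swap → [20, 4, 1, 7, 21, 12, 9, 15, 29, 23, 22, 26, 24]
sift down from index 0:
  20 vs smaller child 1 at index 2, swap → [1, 4, 20, 7, 21, 12, 9, 15, 29, 23, 22, 26, 24]
  20 vs smaller child 9 at index 6, swap → [1, 4, 9, 7, 21, 12, 20, 15, 29, 23, 22, 26, 24]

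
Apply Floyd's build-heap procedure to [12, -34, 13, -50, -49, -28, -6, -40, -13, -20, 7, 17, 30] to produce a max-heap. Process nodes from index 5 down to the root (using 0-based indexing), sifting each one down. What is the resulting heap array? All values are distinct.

[30, 7, 17, -13, -20, 13, -6, -40, -50, -34, -49, 12, -28]

sift down from index 5:
  -28 vs larger child 30 at index 12, swap → [12, -34, 13, -50, -49, 30, -6, -40, -13, -20, 7, 17, -28]
sift down from index 4:
  -49 vs larger child 7 at index 10, swap → [12, -34, 13, -50, 7, 30, -6, -40, -13, -20, -49, 17, -28]
sift down from index 3:
  -50 vs larger child -13 at index 8, swap → [12, -34, 13, -13, 7, 30, -6, -40, -50, -20, -49, 17, -28]
sift down from index 2:
  13 vs larger child 30 at index 5, swap → [12, -34, 30, -13, 7, 13, -6, -40, -50, -20, -49, 17, -28]
  13 vs larger child 17 at index 11, swap → [12, -34, 30, -13, 7, 17, -6, -40, -50, -20, -49, 13, -28]
sift down from index 1:
  -34 vs larger child 7 at index 4, swap → [12, 7, 30, -13, -34, 17, -6, -40, -50, -20, -49, 13, -28]
  -34 vs larger child -20 at index 9, swap → [12, 7, 30, -13, -20, 17, -6, -40, -50, -34, -49, 13, -28]
sift down from index 0:
  12 vs larger child 30 at index 2, swap → [30, 7, 12, -13, -20, 17, -6, -40, -50, -34, -49, 13, -28]
  12 vs larger child 17 at index 5, swap → [30, 7, 17, -13, -20, 12, -6, -40, -50, -34, -49, 13, -28]
  12 vs larger child 13 at index 11, swap → [30, 7, 17, -13, -20, 13, -6, -40, -50, -34, -49, 12, -28]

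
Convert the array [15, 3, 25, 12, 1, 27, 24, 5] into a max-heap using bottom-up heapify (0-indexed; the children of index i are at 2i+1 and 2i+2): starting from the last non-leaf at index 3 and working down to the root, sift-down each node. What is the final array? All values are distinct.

[27, 12, 25, 5, 1, 15, 24, 3]

sift down from index 3: already satisfies heap property
sift down from index 2:
  25 vs larger child 27 at index 5, swap → [15, 3, 27, 12, 1, 25, 24, 5]
sift down from index 1:
  3 vs larger child 12 at index 3, swap → [15, 12, 27, 3, 1, 25, 24, 5]
  3 vs only child 5 at index 7, swap → [15, 12, 27, 5, 1, 25, 24, 3]
sift down from index 0:
  15 vs larger child 27 at index 2, swap → [27, 12, 15, 5, 1, 25, 24, 3]
  15 vs larger child 25 at index 5, swap → [27, 12, 25, 5, 1, 15, 24, 3]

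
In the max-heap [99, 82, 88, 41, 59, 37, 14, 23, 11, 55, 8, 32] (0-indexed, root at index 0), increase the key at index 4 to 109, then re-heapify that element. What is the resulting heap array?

[109, 99, 88, 41, 82, 37, 14, 23, 11, 55, 8, 32]

set index 4 from 59 to 109 → [99, 82, 88, 41, 109, 37, 14, 23, 11, 55, 8, 32]
109 > parent 82 at index 1, swap → [99, 109, 88, 41, 82, 37, 14, 23, 11, 55, 8, 32]
109 > parent 99 at index 0, swap → [109, 99, 88, 41, 82, 37, 14, 23, 11, 55, 8, 32]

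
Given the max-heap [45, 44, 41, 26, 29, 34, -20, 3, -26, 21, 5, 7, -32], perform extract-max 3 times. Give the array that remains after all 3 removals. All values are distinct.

[34, 29, 7, 26, 21, 5, -20, 3, -26, -32]

extract-max #1 returns 45:
  remove root 45; move last element -32 to root → [-32, 44, 41, 26, 29, 34, -20, 3, -26, 21, 5, 7]
  -32 vs larger child 44 at index 1, swap → [44, -32, 41, 26, 29, 34, -20, 3, -26, 21, 5, 7]
  -32 vs larger child 29 at index 4, swap → [44, 29, 41, 26, -32, 34, -20, 3, -26, 21, 5, 7]
  -32 vs larger child 21 at index 9, swap → [44, 29, 41, 26, 21, 34, -20, 3, -26, -32, 5, 7]
extract-max #2 returns 44:
  remove root 44; move last element 7 to root → [7, 29, 41, 26, 21, 34, -20, 3, -26, -32, 5]
  7 vs larger child 41 at index 2, swap → [41, 29, 7, 26, 21, 34, -20, 3, -26, -32, 5]
  7 vs larger child 34 at index 5, swap → [41, 29, 34, 26, 21, 7, -20, 3, -26, -32, 5]
extract-max #3 returns 41:
  remove root 41; move last element 5 to root → [5, 29, 34, 26, 21, 7, -20, 3, -26, -32]
  5 vs larger child 34 at index 2, swap → [34, 29, 5, 26, 21, 7, -20, 3, -26, -32]
  5 vs larger child 7 at index 5, swap → [34, 29, 7, 26, 21, 5, -20, 3, -26, -32]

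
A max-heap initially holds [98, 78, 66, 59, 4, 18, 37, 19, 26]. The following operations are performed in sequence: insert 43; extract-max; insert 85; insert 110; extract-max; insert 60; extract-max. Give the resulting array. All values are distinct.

insert 43:
  append 43 at index 9 → [98, 78, 66, 59, 4, 18, 37, 19, 26, 43]
  43 > parent 4 at index 4, swap → [98, 78, 66, 59, 43, 18, 37, 19, 26, 4]
extract-max → returns 98:
  remove root 98; move last element 4 to root → [4, 78, 66, 59, 43, 18, 37, 19, 26]
  4 vs larger child 78 at index 1, swap → [78, 4, 66, 59, 43, 18, 37, 19, 26]
  4 vs larger child 59 at index 3, swap → [78, 59, 66, 4, 43, 18, 37, 19, 26]
  4 vs larger child 26 at index 8, swap → [78, 59, 66, 26, 43, 18, 37, 19, 4]
insert 85:
  append 85 at index 9 → [78, 59, 66, 26, 43, 18, 37, 19, 4, 85]
  85 > parent 43 at index 4, swap → [78, 59, 66, 26, 85, 18, 37, 19, 4, 43]
  85 > parent 59 at index 1, swap → [78, 85, 66, 26, 59, 18, 37, 19, 4, 43]
  85 > parent 78 at index 0, swap → [85, 78, 66, 26, 59, 18, 37, 19, 4, 43]
insert 110:
  append 110 at index 10 → [85, 78, 66, 26, 59, 18, 37, 19, 4, 43, 110]
  110 > parent 59 at index 4, swap → [85, 78, 66, 26, 110, 18, 37, 19, 4, 43, 59]
  110 > parent 78 at index 1, swap → [85, 110, 66, 26, 78, 18, 37, 19, 4, 43, 59]
  110 > parent 85 at index 0, swap → [110, 85, 66, 26, 78, 18, 37, 19, 4, 43, 59]
extract-max → returns 110:
  remove root 110; move last element 59 to root → [59, 85, 66, 26, 78, 18, 37, 19, 4, 43]
  59 vs larger child 85 at index 1, swap → [85, 59, 66, 26, 78, 18, 37, 19, 4, 43]
  59 vs larger child 78 at index 4, swap → [85, 78, 66, 26, 59, 18, 37, 19, 4, 43]
insert 60:
  append 60 at index 10 → [85, 78, 66, 26, 59, 18, 37, 19, 4, 43, 60]
  60 > parent 59 at index 4, swap → [85, 78, 66, 26, 60, 18, 37, 19, 4, 43, 59]
extract-max → returns 85:
  remove root 85; move last element 59 to root → [59, 78, 66, 26, 60, 18, 37, 19, 4, 43]
  59 vs larger child 78 at index 1, swap → [78, 59, 66, 26, 60, 18, 37, 19, 4, 43]
  59 vs larger child 60 at index 4, swap → [78, 60, 66, 26, 59, 18, 37, 19, 4, 43]

[78, 60, 66, 26, 59, 18, 37, 19, 4, 43]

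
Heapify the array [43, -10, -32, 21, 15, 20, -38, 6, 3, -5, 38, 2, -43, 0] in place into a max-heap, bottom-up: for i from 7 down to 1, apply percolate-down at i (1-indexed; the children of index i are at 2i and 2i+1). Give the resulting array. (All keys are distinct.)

[43, 38, 20, 21, 15, 2, 0, 6, 3, -5, -10, -32, -43, -38]

sift down from index 7:
  -38 vs only child 0 at index 14, swap → [43, -10, -32, 21, 15, 20, 0, 6, 3, -5, 38, 2, -43, -38]
sift down from index 6: already satisfies heap property
sift down from index 5:
  15 vs larger child 38 at index 11, swap → [43, -10, -32, 21, 38, 20, 0, 6, 3, -5, 15, 2, -43, -38]
sift down from index 4: already satisfies heap property
sift down from index 3:
  -32 vs larger child 20 at index 6, swap → [43, -10, 20, 21, 38, -32, 0, 6, 3, -5, 15, 2, -43, -38]
  -32 vs larger child 2 at index 12, swap → [43, -10, 20, 21, 38, 2, 0, 6, 3, -5, 15, -32, -43, -38]
sift down from index 2:
  -10 vs larger child 38 at index 5, swap → [43, 38, 20, 21, -10, 2, 0, 6, 3, -5, 15, -32, -43, -38]
  -10 vs larger child 15 at index 11, swap → [43, 38, 20, 21, 15, 2, 0, 6, 3, -5, -10, -32, -43, -38]
sift down from index 1: already satisfies heap property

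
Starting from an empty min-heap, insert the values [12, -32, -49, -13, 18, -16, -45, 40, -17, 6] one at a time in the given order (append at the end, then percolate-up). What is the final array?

Insert 12:
  append 12 at index 0 → [12] (no swap needed)
Insert -32:
  append -32 at index 1 → [12, -32]
  -32 < parent 12 at index 0, swap → [-32, 12]
Insert -49:
  append -49 at index 2 → [-32, 12, -49]
  -49 < parent -32 at index 0, swap → [-49, 12, -32]
Insert -13:
  append -13 at index 3 → [-49, 12, -32, -13]
  -13 < parent 12 at index 1, swap → [-49, -13, -32, 12]
Insert 18:
  append 18 at index 4 → [-49, -13, -32, 12, 18] (no swap needed)
Insert -16:
  append -16 at index 5 → [-49, -13, -32, 12, 18, -16] (no swap needed)
Insert -45:
  append -45 at index 6 → [-49, -13, -32, 12, 18, -16, -45]
  -45 < parent -32 at index 2, swap → [-49, -13, -45, 12, 18, -16, -32]
Insert 40:
  append 40 at index 7 → [-49, -13, -45, 12, 18, -16, -32, 40] (no swap needed)
Insert -17:
  append -17 at index 8 → [-49, -13, -45, 12, 18, -16, -32, 40, -17]
  -17 < parent 12 at index 3, swap → [-49, -13, -45, -17, 18, -16, -32, 40, 12]
  -17 < parent -13 at index 1, swap → [-49, -17, -45, -13, 18, -16, -32, 40, 12]
Insert 6:
  append 6 at index 9 → [-49, -17, -45, -13, 18, -16, -32, 40, 12, 6]
  6 < parent 18 at index 4, swap → [-49, -17, -45, -13, 6, -16, -32, 40, 12, 18]

[-49, -17, -45, -13, 6, -16, -32, 40, 12, 18]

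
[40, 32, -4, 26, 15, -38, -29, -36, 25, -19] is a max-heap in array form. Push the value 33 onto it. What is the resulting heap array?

append 33 at index 10 → [40, 32, -4, 26, 15, -38, -29, -36, 25, -19, 33]
33 > parent 15 at index 4, swap → [40, 32, -4, 26, 33, -38, -29, -36, 25, -19, 15]
33 > parent 32 at index 1, swap → [40, 33, -4, 26, 32, -38, -29, -36, 25, -19, 15]

[40, 33, -4, 26, 32, -38, -29, -36, 25, -19, 15]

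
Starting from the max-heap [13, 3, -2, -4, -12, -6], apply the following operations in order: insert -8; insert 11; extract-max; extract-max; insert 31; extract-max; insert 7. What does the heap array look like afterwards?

[7, -4, 3, -8, -12, -6, -2]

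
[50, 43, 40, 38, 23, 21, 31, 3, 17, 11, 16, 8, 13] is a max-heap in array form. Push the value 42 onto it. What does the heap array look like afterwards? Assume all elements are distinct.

[50, 43, 42, 38, 23, 21, 40, 3, 17, 11, 16, 8, 13, 31]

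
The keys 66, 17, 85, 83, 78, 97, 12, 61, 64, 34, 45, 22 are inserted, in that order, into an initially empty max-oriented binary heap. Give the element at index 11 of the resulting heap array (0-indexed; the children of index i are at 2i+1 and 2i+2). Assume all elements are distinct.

22

Insert 66:
  append 66 at index 0 → [66] (no swap needed)
Insert 17:
  append 17 at index 1 → [66, 17] (no swap needed)
Insert 85:
  append 85 at index 2 → [66, 17, 85]
  85 > parent 66 at index 0, swap → [85, 17, 66]
Insert 83:
  append 83 at index 3 → [85, 17, 66, 83]
  83 > parent 17 at index 1, swap → [85, 83, 66, 17]
Insert 78:
  append 78 at index 4 → [85, 83, 66, 17, 78] (no swap needed)
Insert 97:
  append 97 at index 5 → [85, 83, 66, 17, 78, 97]
  97 > parent 66 at index 2, swap → [85, 83, 97, 17, 78, 66]
  97 > parent 85 at index 0, swap → [97, 83, 85, 17, 78, 66]
Insert 12:
  append 12 at index 6 → [97, 83, 85, 17, 78, 66, 12] (no swap needed)
Insert 61:
  append 61 at index 7 → [97, 83, 85, 17, 78, 66, 12, 61]
  61 > parent 17 at index 3, swap → [97, 83, 85, 61, 78, 66, 12, 17]
Insert 64:
  append 64 at index 8 → [97, 83, 85, 61, 78, 66, 12, 17, 64]
  64 > parent 61 at index 3, swap → [97, 83, 85, 64, 78, 66, 12, 17, 61]
Insert 34:
  append 34 at index 9 → [97, 83, 85, 64, 78, 66, 12, 17, 61, 34] (no swap needed)
Insert 45:
  append 45 at index 10 → [97, 83, 85, 64, 78, 66, 12, 17, 61, 34, 45] (no swap needed)
Insert 22:
  append 22 at index 11 → [97, 83, 85, 64, 78, 66, 12, 17, 61, 34, 45, 22] (no swap needed)
resulting array: [97, 83, 85, 64, 78, 66, 12, 17, 61, 34, 45, 22]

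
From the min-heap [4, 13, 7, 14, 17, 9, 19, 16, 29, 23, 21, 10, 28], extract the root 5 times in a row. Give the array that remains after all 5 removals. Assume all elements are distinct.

extract-min #1 returns 4:
  remove root 4; move last element 28 to root → [28, 13, 7, 14, 17, 9, 19, 16, 29, 23, 21, 10]
  28 vs smaller child 7 at index 2, swap → [7, 13, 28, 14, 17, 9, 19, 16, 29, 23, 21, 10]
  28 vs smaller child 9 at index 5, swap → [7, 13, 9, 14, 17, 28, 19, 16, 29, 23, 21, 10]
  28 vs only child 10 at index 11, swap → [7, 13, 9, 14, 17, 10, 19, 16, 29, 23, 21, 28]
extract-min #2 returns 7:
  remove root 7; move last element 28 to root → [28, 13, 9, 14, 17, 10, 19, 16, 29, 23, 21]
  28 vs smaller child 9 at index 2, swap → [9, 13, 28, 14, 17, 10, 19, 16, 29, 23, 21]
  28 vs smaller child 10 at index 5, swap → [9, 13, 10, 14, 17, 28, 19, 16, 29, 23, 21]
extract-min #3 returns 9:
  remove root 9; move last element 21 to root → [21, 13, 10, 14, 17, 28, 19, 16, 29, 23]
  21 vs smaller child 10 at index 2, swap → [10, 13, 21, 14, 17, 28, 19, 16, 29, 23]
  21 vs smaller child 19 at index 6, swap → [10, 13, 19, 14, 17, 28, 21, 16, 29, 23]
extract-min #4 returns 10:
  remove root 10; move last element 23 to root → [23, 13, 19, 14, 17, 28, 21, 16, 29]
  23 vs smaller child 13 at index 1, swap → [13, 23, 19, 14, 17, 28, 21, 16, 29]
  23 vs smaller child 14 at index 3, swap → [13, 14, 19, 23, 17, 28, 21, 16, 29]
  23 vs smaller child 16 at index 7, swap → [13, 14, 19, 16, 17, 28, 21, 23, 29]
extract-min #5 returns 13:
  remove root 13; move last element 29 to root → [29, 14, 19, 16, 17, 28, 21, 23]
  29 vs smaller child 14 at index 1, swap → [14, 29, 19, 16, 17, 28, 21, 23]
  29 vs smaller child 16 at index 3, swap → [14, 16, 19, 29, 17, 28, 21, 23]
  29 vs only child 23 at index 7, swap → [14, 16, 19, 23, 17, 28, 21, 29]

[14, 16, 19, 23, 17, 28, 21, 29]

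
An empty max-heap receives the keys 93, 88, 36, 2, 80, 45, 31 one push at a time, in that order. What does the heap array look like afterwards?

Insert 93:
  append 93 at index 0 → [93] (no swap needed)
Insert 88:
  append 88 at index 1 → [93, 88] (no swap needed)
Insert 36:
  append 36 at index 2 → [93, 88, 36] (no swap needed)
Insert 2:
  append 2 at index 3 → [93, 88, 36, 2] (no swap needed)
Insert 80:
  append 80 at index 4 → [93, 88, 36, 2, 80] (no swap needed)
Insert 45:
  append 45 at index 5 → [93, 88, 36, 2, 80, 45]
  45 > parent 36 at index 2, swap → [93, 88, 45, 2, 80, 36]
Insert 31:
  append 31 at index 6 → [93, 88, 45, 2, 80, 36, 31] (no swap needed)

[93, 88, 45, 2, 80, 36, 31]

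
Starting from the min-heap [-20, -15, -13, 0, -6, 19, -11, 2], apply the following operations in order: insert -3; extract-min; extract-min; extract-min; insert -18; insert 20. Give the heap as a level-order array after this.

insert -3:
  append -3 at index 8 → [-20, -15, -13, 0, -6, 19, -11, 2, -3]
  -3 < parent 0 at index 3, swap → [-20, -15, -13, -3, -6, 19, -11, 2, 0]
extract-min → returns -20:
  remove root -20; move last element 0 to root → [0, -15, -13, -3, -6, 19, -11, 2]
  0 vs smaller child -15 at index 1, swap → [-15, 0, -13, -3, -6, 19, -11, 2]
  0 vs smaller child -6 at index 4, swap → [-15, -6, -13, -3, 0, 19, -11, 2]
extract-min → returns -15:
  remove root -15; move last element 2 to root → [2, -6, -13, -3, 0, 19, -11]
  2 vs smaller child -13 at index 2, swap → [-13, -6, 2, -3, 0, 19, -11]
  2 vs smaller child -11 at index 6, swap → [-13, -6, -11, -3, 0, 19, 2]
extract-min → returns -13:
  remove root -13; move last element 2 to root → [2, -6, -11, -3, 0, 19]
  2 vs smaller child -11 at index 2, swap → [-11, -6, 2, -3, 0, 19]
insert -18:
  append -18 at index 6 → [-11, -6, 2, -3, 0, 19, -18]
  -18 < parent 2 at index 2, swap → [-11, -6, -18, -3, 0, 19, 2]
  -18 < parent -11 at index 0, swap → [-18, -6, -11, -3, 0, 19, 2]
insert 20:
  append 20 at index 7 → [-18, -6, -11, -3, 0, 19, 2, 20] (no swap needed)

[-18, -6, -11, -3, 0, 19, 2, 20]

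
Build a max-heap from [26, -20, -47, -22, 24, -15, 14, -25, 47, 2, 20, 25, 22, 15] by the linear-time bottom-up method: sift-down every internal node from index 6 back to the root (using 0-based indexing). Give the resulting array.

[47, 26, 25, -20, 24, 22, 15, -25, -22, 2, 20, -15, -47, 14]

sift down from index 6:
  14 vs only child 15 at index 13, swap → [26, -20, -47, -22, 24, -15, 15, -25, 47, 2, 20, 25, 22, 14]
sift down from index 5:
  -15 vs larger child 25 at index 11, swap → [26, -20, -47, -22, 24, 25, 15, -25, 47, 2, 20, -15, 22, 14]
sift down from index 4: already satisfies heap property
sift down from index 3:
  -22 vs larger child 47 at index 8, swap → [26, -20, -47, 47, 24, 25, 15, -25, -22, 2, 20, -15, 22, 14]
sift down from index 2:
  -47 vs larger child 25 at index 5, swap → [26, -20, 25, 47, 24, -47, 15, -25, -22, 2, 20, -15, 22, 14]
  -47 vs larger child 22 at index 12, swap → [26, -20, 25, 47, 24, 22, 15, -25, -22, 2, 20, -15, -47, 14]
sift down from index 1:
  -20 vs larger child 47 at index 3, swap → [26, 47, 25, -20, 24, 22, 15, -25, -22, 2, 20, -15, -47, 14]
sift down from index 0:
  26 vs larger child 47 at index 1, swap → [47, 26, 25, -20, 24, 22, 15, -25, -22, 2, 20, -15, -47, 14]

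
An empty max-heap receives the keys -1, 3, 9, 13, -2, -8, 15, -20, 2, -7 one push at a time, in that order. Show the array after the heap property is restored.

[15, 9, 13, 2, -2, -8, 3, -20, -1, -7]

Insert -1:
  append -1 at index 0 → [-1] (no swap needed)
Insert 3:
  append 3 at index 1 → [-1, 3]
  3 > parent -1 at index 0, swap → [3, -1]
Insert 9:
  append 9 at index 2 → [3, -1, 9]
  9 > parent 3 at index 0, swap → [9, -1, 3]
Insert 13:
  append 13 at index 3 → [9, -1, 3, 13]
  13 > parent -1 at index 1, swap → [9, 13, 3, -1]
  13 > parent 9 at index 0, swap → [13, 9, 3, -1]
Insert -2:
  append -2 at index 4 → [13, 9, 3, -1, -2] (no swap needed)
Insert -8:
  append -8 at index 5 → [13, 9, 3, -1, -2, -8] (no swap needed)
Insert 15:
  append 15 at index 6 → [13, 9, 3, -1, -2, -8, 15]
  15 > parent 3 at index 2, swap → [13, 9, 15, -1, -2, -8, 3]
  15 > parent 13 at index 0, swap → [15, 9, 13, -1, -2, -8, 3]
Insert -20:
  append -20 at index 7 → [15, 9, 13, -1, -2, -8, 3, -20] (no swap needed)
Insert 2:
  append 2 at index 8 → [15, 9, 13, -1, -2, -8, 3, -20, 2]
  2 > parent -1 at index 3, swap → [15, 9, 13, 2, -2, -8, 3, -20, -1]
Insert -7:
  append -7 at index 9 → [15, 9, 13, 2, -2, -8, 3, -20, -1, -7] (no swap needed)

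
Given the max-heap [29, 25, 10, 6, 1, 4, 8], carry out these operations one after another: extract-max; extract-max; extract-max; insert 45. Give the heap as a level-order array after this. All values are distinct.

[45, 8, 4, 1, 6]

extract-max → returns 29:
  remove root 29; move last element 8 to root → [8, 25, 10, 6, 1, 4]
  8 vs larger child 25 at index 1, swap → [25, 8, 10, 6, 1, 4]
extract-max → returns 25:
  remove root 25; move last element 4 to root → [4, 8, 10, 6, 1]
  4 vs larger child 10 at index 2, swap → [10, 8, 4, 6, 1]
extract-max → returns 10:
  remove root 10; move last element 1 to root → [1, 8, 4, 6]
  1 vs larger child 8 at index 1, swap → [8, 1, 4, 6]
  1 vs only child 6 at index 3, swap → [8, 6, 4, 1]
insert 45:
  append 45 at index 4 → [8, 6, 4, 1, 45]
  45 > parent 6 at index 1, swap → [8, 45, 4, 1, 6]
  45 > parent 8 at index 0, swap → [45, 8, 4, 1, 6]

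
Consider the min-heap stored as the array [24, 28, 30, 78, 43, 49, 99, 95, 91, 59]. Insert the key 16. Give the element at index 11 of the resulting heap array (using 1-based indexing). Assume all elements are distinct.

43

append 16 at index 11 → [24, 28, 30, 78, 43, 49, 99, 95, 91, 59, 16]
16 < parent 43 at index 5, swap → [24, 28, 30, 78, 16, 49, 99, 95, 91, 59, 43]
16 < parent 28 at index 2, swap → [24, 16, 30, 78, 28, 49, 99, 95, 91, 59, 43]
16 < parent 24 at index 1, swap → [16, 24, 30, 78, 28, 49, 99, 95, 91, 59, 43]
resulting array: [16, 24, 30, 78, 28, 49, 99, 95, 91, 59, 43]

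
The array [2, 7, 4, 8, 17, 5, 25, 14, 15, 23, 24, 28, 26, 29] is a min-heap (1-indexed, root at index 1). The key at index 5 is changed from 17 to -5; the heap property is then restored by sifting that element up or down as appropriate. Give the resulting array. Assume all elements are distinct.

[-5, 2, 4, 8, 7, 5, 25, 14, 15, 23, 24, 28, 26, 29]

set index 5 from 17 to -5 → [2, 7, 4, 8, -5, 5, 25, 14, 15, 23, 24, 28, 26, 29]
-5 < parent 7 at index 2, swap → [2, -5, 4, 8, 7, 5, 25, 14, 15, 23, 24, 28, 26, 29]
-5 < parent 2 at index 1, swap → [-5, 2, 4, 8, 7, 5, 25, 14, 15, 23, 24, 28, 26, 29]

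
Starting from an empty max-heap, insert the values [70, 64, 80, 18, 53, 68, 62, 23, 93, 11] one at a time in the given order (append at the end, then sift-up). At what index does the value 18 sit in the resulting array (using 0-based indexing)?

7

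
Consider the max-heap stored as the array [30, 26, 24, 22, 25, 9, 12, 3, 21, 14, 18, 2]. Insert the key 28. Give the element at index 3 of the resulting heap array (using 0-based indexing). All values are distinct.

22

append 28 at index 12 → [30, 26, 24, 22, 25, 9, 12, 3, 21, 14, 18, 2, 28]
28 > parent 9 at index 5, swap → [30, 26, 24, 22, 25, 28, 12, 3, 21, 14, 18, 2, 9]
28 > parent 24 at index 2, swap → [30, 26, 28, 22, 25, 24, 12, 3, 21, 14, 18, 2, 9]
resulting array: [30, 26, 28, 22, 25, 24, 12, 3, 21, 14, 18, 2, 9]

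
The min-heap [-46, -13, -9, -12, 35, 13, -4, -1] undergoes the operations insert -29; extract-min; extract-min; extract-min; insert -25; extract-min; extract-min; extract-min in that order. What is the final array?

insert -29:
  append -29 at index 8 → [-46, -13, -9, -12, 35, 13, -4, -1, -29]
  -29 < parent -12 at index 3, swap → [-46, -13, -9, -29, 35, 13, -4, -1, -12]
  -29 < parent -13 at index 1, swap → [-46, -29, -9, -13, 35, 13, -4, -1, -12]
extract-min → returns -46:
  remove root -46; move last element -12 to root → [-12, -29, -9, -13, 35, 13, -4, -1]
  -12 vs smaller child -29 at index 1, swap → [-29, -12, -9, -13, 35, 13, -4, -1]
  -12 vs smaller child -13 at index 3, swap → [-29, -13, -9, -12, 35, 13, -4, -1]
extract-min → returns -29:
  remove root -29; move last element -1 to root → [-1, -13, -9, -12, 35, 13, -4]
  -1 vs smaller child -13 at index 1, swap → [-13, -1, -9, -12, 35, 13, -4]
  -1 vs smaller child -12 at index 3, swap → [-13, -12, -9, -1, 35, 13, -4]
extract-min → returns -13:
  remove root -13; move last element -4 to root → [-4, -12, -9, -1, 35, 13]
  -4 vs smaller child -12 at index 1, swap → [-12, -4, -9, -1, 35, 13]
insert -25:
  append -25 at index 6 → [-12, -4, -9, -1, 35, 13, -25]
  -25 < parent -9 at index 2, swap → [-12, -4, -25, -1, 35, 13, -9]
  -25 < parent -12 at index 0, swap → [-25, -4, -12, -1, 35, 13, -9]
extract-min → returns -25:
  remove root -25; move last element -9 to root → [-9, -4, -12, -1, 35, 13]
  -9 vs smaller child -12 at index 2, swap → [-12, -4, -9, -1, 35, 13]
extract-min → returns -12:
  remove root -12; move last element 13 to root → [13, -4, -9, -1, 35]
  13 vs smaller child -9 at index 2, swap → [-9, -4, 13, -1, 35]
extract-min → returns -9:
  remove root -9; move last element 35 to root → [35, -4, 13, -1]
  35 vs smaller child -4 at index 1, swap → [-4, 35, 13, -1]
  35 vs only child -1 at index 3, swap → [-4, -1, 13, 35]

[-4, -1, 13, 35]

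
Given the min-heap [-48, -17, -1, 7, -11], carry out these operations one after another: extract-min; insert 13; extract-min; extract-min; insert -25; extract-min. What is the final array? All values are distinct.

extract-min → returns -48:
  remove root -48; move last element -11 to root → [-11, -17, -1, 7]
  -11 vs smaller child -17 at index 1, swap → [-17, -11, -1, 7]
insert 13:
  append 13 at index 4 → [-17, -11, -1, 7, 13] (no swap needed)
extract-min → returns -17:
  remove root -17; move last element 13 to root → [13, -11, -1, 7]
  13 vs smaller child -11 at index 1, swap → [-11, 13, -1, 7]
  13 vs only child 7 at index 3, swap → [-11, 7, -1, 13]
extract-min → returns -11:
  remove root -11; move last element 13 to root → [13, 7, -1]
  13 vs smaller child -1 at index 2, swap → [-1, 7, 13]
insert -25:
  append -25 at index 3 → [-1, 7, 13, -25]
  -25 < parent 7 at index 1, swap → [-1, -25, 13, 7]
  -25 < parent -1 at index 0, swap → [-25, -1, 13, 7]
extract-min → returns -25:
  remove root -25; move last element 7 to root → [7, -1, 13]
  7 vs smaller child -1 at index 1, swap → [-1, 7, 13]

[-1, 7, 13]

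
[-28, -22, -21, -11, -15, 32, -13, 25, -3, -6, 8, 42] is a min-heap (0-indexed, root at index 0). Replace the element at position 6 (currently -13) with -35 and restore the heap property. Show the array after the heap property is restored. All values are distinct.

[-35, -22, -28, -11, -15, 32, -21, 25, -3, -6, 8, 42]

set index 6 from -13 to -35 → [-28, -22, -21, -11, -15, 32, -35, 25, -3, -6, 8, 42]
-35 < parent -21 at index 2, swap → [-28, -22, -35, -11, -15, 32, -21, 25, -3, -6, 8, 42]
-35 < parent -28 at index 0, swap → [-35, -22, -28, -11, -15, 32, -21, 25, -3, -6, 8, 42]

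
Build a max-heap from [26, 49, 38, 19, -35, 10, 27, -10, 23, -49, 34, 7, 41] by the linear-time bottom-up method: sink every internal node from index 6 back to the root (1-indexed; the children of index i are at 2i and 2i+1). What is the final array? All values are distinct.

sift down from index 6:
  10 vs larger child 41 at index 13, swap → [26, 49, 38, 19, -35, 41, 27, -10, 23, -49, 34, 7, 10]
sift down from index 5:
  -35 vs larger child 34 at index 11, swap → [26, 49, 38, 19, 34, 41, 27, -10, 23, -49, -35, 7, 10]
sift down from index 4:
  19 vs larger child 23 at index 9, swap → [26, 49, 38, 23, 34, 41, 27, -10, 19, -49, -35, 7, 10]
sift down from index 3:
  38 vs larger child 41 at index 6, swap → [26, 49, 41, 23, 34, 38, 27, -10, 19, -49, -35, 7, 10]
sift down from index 2: already satisfies heap property
sift down from index 1:
  26 vs larger child 49 at index 2, swap → [49, 26, 41, 23, 34, 38, 27, -10, 19, -49, -35, 7, 10]
  26 vs larger child 34 at index 5, swap → [49, 34, 41, 23, 26, 38, 27, -10, 19, -49, -35, 7, 10]

[49, 34, 41, 23, 26, 38, 27, -10, 19, -49, -35, 7, 10]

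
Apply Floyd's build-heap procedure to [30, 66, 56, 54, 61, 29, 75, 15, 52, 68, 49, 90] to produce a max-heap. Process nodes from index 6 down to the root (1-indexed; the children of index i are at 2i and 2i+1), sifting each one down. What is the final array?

sift down from index 6:
  29 vs only child 90 at index 12, swap → [30, 66, 56, 54, 61, 90, 75, 15, 52, 68, 49, 29]
sift down from index 5:
  61 vs larger child 68 at index 10, swap → [30, 66, 56, 54, 68, 90, 75, 15, 52, 61, 49, 29]
sift down from index 4: already satisfies heap property
sift down from index 3:
  56 vs larger child 90 at index 6, swap → [30, 66, 90, 54, 68, 56, 75, 15, 52, 61, 49, 29]
sift down from index 2:
  66 vs larger child 68 at index 5, swap → [30, 68, 90, 54, 66, 56, 75, 15, 52, 61, 49, 29]
sift down from index 1:
  30 vs larger child 90 at index 3, swap → [90, 68, 30, 54, 66, 56, 75, 15, 52, 61, 49, 29]
  30 vs larger child 75 at index 7, swap → [90, 68, 75, 54, 66, 56, 30, 15, 52, 61, 49, 29]

[90, 68, 75, 54, 66, 56, 30, 15, 52, 61, 49, 29]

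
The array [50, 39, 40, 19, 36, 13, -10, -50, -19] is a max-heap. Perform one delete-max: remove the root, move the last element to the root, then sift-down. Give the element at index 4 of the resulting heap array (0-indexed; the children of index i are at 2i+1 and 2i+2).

36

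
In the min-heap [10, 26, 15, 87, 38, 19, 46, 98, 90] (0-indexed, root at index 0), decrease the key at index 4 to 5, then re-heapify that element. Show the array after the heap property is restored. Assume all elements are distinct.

set index 4 from 38 to 5 → [10, 26, 15, 87, 5, 19, 46, 98, 90]
5 < parent 26 at index 1, swap → [10, 5, 15, 87, 26, 19, 46, 98, 90]
5 < parent 10 at index 0, swap → [5, 10, 15, 87, 26, 19, 46, 98, 90]

[5, 10, 15, 87, 26, 19, 46, 98, 90]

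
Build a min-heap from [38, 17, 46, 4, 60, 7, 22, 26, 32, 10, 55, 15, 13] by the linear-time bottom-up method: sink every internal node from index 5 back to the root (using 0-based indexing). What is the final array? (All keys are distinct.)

[4, 10, 7, 17, 38, 13, 22, 26, 32, 60, 55, 15, 46]

sift down from index 5: already satisfies heap property
sift down from index 4:
  60 vs smaller child 10 at index 9, swap → [38, 17, 46, 4, 10, 7, 22, 26, 32, 60, 55, 15, 13]
sift down from index 3: already satisfies heap property
sift down from index 2:
  46 vs smaller child 7 at index 5, swap → [38, 17, 7, 4, 10, 46, 22, 26, 32, 60, 55, 15, 13]
  46 vs smaller child 13 at index 12, swap → [38, 17, 7, 4, 10, 13, 22, 26, 32, 60, 55, 15, 46]
sift down from index 1:
  17 vs smaller child 4 at index 3, swap → [38, 4, 7, 17, 10, 13, 22, 26, 32, 60, 55, 15, 46]
sift down from index 0:
  38 vs smaller child 4 at index 1, swap → [4, 38, 7, 17, 10, 13, 22, 26, 32, 60, 55, 15, 46]
  38 vs smaller child 10 at index 4, swap → [4, 10, 7, 17, 38, 13, 22, 26, 32, 60, 55, 15, 46]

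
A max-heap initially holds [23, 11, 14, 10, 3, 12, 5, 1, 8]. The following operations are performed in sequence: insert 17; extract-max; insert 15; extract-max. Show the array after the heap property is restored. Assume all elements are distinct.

[15, 11, 14, 10, 3, 12, 5, 1, 8]

insert 17:
  append 17 at index 9 → [23, 11, 14, 10, 3, 12, 5, 1, 8, 17]
  17 > parent 3 at index 4, swap → [23, 11, 14, 10, 17, 12, 5, 1, 8, 3]
  17 > parent 11 at index 1, swap → [23, 17, 14, 10, 11, 12, 5, 1, 8, 3]
extract-max → returns 23:
  remove root 23; move last element 3 to root → [3, 17, 14, 10, 11, 12, 5, 1, 8]
  3 vs larger child 17 at index 1, swap → [17, 3, 14, 10, 11, 12, 5, 1, 8]
  3 vs larger child 11 at index 4, swap → [17, 11, 14, 10, 3, 12, 5, 1, 8]
insert 15:
  append 15 at index 9 → [17, 11, 14, 10, 3, 12, 5, 1, 8, 15]
  15 > parent 3 at index 4, swap → [17, 11, 14, 10, 15, 12, 5, 1, 8, 3]
  15 > parent 11 at index 1, swap → [17, 15, 14, 10, 11, 12, 5, 1, 8, 3]
extract-max → returns 17:
  remove root 17; move last element 3 to root → [3, 15, 14, 10, 11, 12, 5, 1, 8]
  3 vs larger child 15 at index 1, swap → [15, 3, 14, 10, 11, 12, 5, 1, 8]
  3 vs larger child 11 at index 4, swap → [15, 11, 14, 10, 3, 12, 5, 1, 8]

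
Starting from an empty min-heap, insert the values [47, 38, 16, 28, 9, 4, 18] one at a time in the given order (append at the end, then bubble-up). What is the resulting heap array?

[4, 16, 9, 47, 28, 38, 18]

Insert 47:
  append 47 at index 0 → [47] (no swap needed)
Insert 38:
  append 38 at index 1 → [47, 38]
  38 < parent 47 at index 0, swap → [38, 47]
Insert 16:
  append 16 at index 2 → [38, 47, 16]
  16 < parent 38 at index 0, swap → [16, 47, 38]
Insert 28:
  append 28 at index 3 → [16, 47, 38, 28]
  28 < parent 47 at index 1, swap → [16, 28, 38, 47]
Insert 9:
  append 9 at index 4 → [16, 28, 38, 47, 9]
  9 < parent 28 at index 1, swap → [16, 9, 38, 47, 28]
  9 < parent 16 at index 0, swap → [9, 16, 38, 47, 28]
Insert 4:
  append 4 at index 5 → [9, 16, 38, 47, 28, 4]
  4 < parent 38 at index 2, swap → [9, 16, 4, 47, 28, 38]
  4 < parent 9 at index 0, swap → [4, 16, 9, 47, 28, 38]
Insert 18:
  append 18 at index 6 → [4, 16, 9, 47, 28, 38, 18] (no swap needed)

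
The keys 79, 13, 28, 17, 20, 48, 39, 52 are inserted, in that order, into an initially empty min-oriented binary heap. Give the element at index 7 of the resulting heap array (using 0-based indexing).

79

Insert 79:
  append 79 at index 0 → [79] (no swap needed)
Insert 13:
  append 13 at index 1 → [79, 13]
  13 < parent 79 at index 0, swap → [13, 79]
Insert 28:
  append 28 at index 2 → [13, 79, 28] (no swap needed)
Insert 17:
  append 17 at index 3 → [13, 79, 28, 17]
  17 < parent 79 at index 1, swap → [13, 17, 28, 79]
Insert 20:
  append 20 at index 4 → [13, 17, 28, 79, 20] (no swap needed)
Insert 48:
  append 48 at index 5 → [13, 17, 28, 79, 20, 48] (no swap needed)
Insert 39:
  append 39 at index 6 → [13, 17, 28, 79, 20, 48, 39] (no swap needed)
Insert 52:
  append 52 at index 7 → [13, 17, 28, 79, 20, 48, 39, 52]
  52 < parent 79 at index 3, swap → [13, 17, 28, 52, 20, 48, 39, 79]
resulting array: [13, 17, 28, 52, 20, 48, 39, 79]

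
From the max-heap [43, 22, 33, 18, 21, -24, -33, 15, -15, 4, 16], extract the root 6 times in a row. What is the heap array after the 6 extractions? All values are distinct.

[15, 4, -24, -15, -33]

extract-max #1 returns 43:
  remove root 43; move last element 16 to root → [16, 22, 33, 18, 21, -24, -33, 15, -15, 4]
  16 vs larger child 33 at index 2, swap → [33, 22, 16, 18, 21, -24, -33, 15, -15, 4]
extract-max #2 returns 33:
  remove root 33; move last element 4 to root → [4, 22, 16, 18, 21, -24, -33, 15, -15]
  4 vs larger child 22 at index 1, swap → [22, 4, 16, 18, 21, -24, -33, 15, -15]
  4 vs larger child 21 at index 4, swap → [22, 21, 16, 18, 4, -24, -33, 15, -15]
extract-max #3 returns 22:
  remove root 22; move last element -15 to root → [-15, 21, 16, 18, 4, -24, -33, 15]
  -15 vs larger child 21 at index 1, swap → [21, -15, 16, 18, 4, -24, -33, 15]
  -15 vs larger child 18 at index 3, swap → [21, 18, 16, -15, 4, -24, -33, 15]
  -15 vs only child 15 at index 7, swap → [21, 18, 16, 15, 4, -24, -33, -15]
extract-max #4 returns 21:
  remove root 21; move last element -15 to root → [-15, 18, 16, 15, 4, -24, -33]
  -15 vs larger child 18 at index 1, swap → [18, -15, 16, 15, 4, -24, -33]
  -15 vs larger child 15 at index 3, swap → [18, 15, 16, -15, 4, -24, -33]
extract-max #5 returns 18:
  remove root 18; move last element -33 to root → [-33, 15, 16, -15, 4, -24]
  -33 vs larger child 16 at index 2, swap → [16, 15, -33, -15, 4, -24]
  -33 vs only child -24 at index 5, swap → [16, 15, -24, -15, 4, -33]
extract-max #6 returns 16:
  remove root 16; move last element -33 to root → [-33, 15, -24, -15, 4]
  -33 vs larger child 15 at index 1, swap → [15, -33, -24, -15, 4]
  -33 vs larger child 4 at index 4, swap → [15, 4, -24, -15, -33]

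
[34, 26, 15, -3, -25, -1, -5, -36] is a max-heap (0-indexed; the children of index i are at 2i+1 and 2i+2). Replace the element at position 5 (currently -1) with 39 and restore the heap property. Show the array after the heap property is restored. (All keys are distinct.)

set index 5 from -1 to 39 → [34, 26, 15, -3, -25, 39, -5, -36]
39 > parent 15 at index 2, swap → [34, 26, 39, -3, -25, 15, -5, -36]
39 > parent 34 at index 0, swap → [39, 26, 34, -3, -25, 15, -5, -36]

[39, 26, 34, -3, -25, 15, -5, -36]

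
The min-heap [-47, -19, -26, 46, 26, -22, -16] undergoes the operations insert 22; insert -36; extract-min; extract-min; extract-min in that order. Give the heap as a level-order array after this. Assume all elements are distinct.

insert 22:
  append 22 at index 7 → [-47, -19, -26, 46, 26, -22, -16, 22]
  22 < parent 46 at index 3, swap → [-47, -19, -26, 22, 26, -22, -16, 46]
insert -36:
  append -36 at index 8 → [-47, -19, -26, 22, 26, -22, -16, 46, -36]
  -36 < parent 22 at index 3, swap → [-47, -19, -26, -36, 26, -22, -16, 46, 22]
  -36 < parent -19 at index 1, swap → [-47, -36, -26, -19, 26, -22, -16, 46, 22]
extract-min → returns -47:
  remove root -47; move last element 22 to root → [22, -36, -26, -19, 26, -22, -16, 46]
  22 vs smaller child -36 at index 1, swap → [-36, 22, -26, -19, 26, -22, -16, 46]
  22 vs smaller child -19 at index 3, swap → [-36, -19, -26, 22, 26, -22, -16, 46]
extract-min → returns -36:
  remove root -36; move last element 46 to root → [46, -19, -26, 22, 26, -22, -16]
  46 vs smaller child -26 at index 2, swap → [-26, -19, 46, 22, 26, -22, -16]
  46 vs smaller child -22 at index 5, swap → [-26, -19, -22, 22, 26, 46, -16]
extract-min → returns -26:
  remove root -26; move last element -16 to root → [-16, -19, -22, 22, 26, 46]
  -16 vs smaller child -22 at index 2, swap → [-22, -19, -16, 22, 26, 46]

[-22, -19, -16, 22, 26, 46]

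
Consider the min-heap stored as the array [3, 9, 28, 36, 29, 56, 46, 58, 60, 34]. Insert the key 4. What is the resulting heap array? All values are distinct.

[3, 4, 28, 36, 9, 56, 46, 58, 60, 34, 29]

append 4 at index 10 → [3, 9, 28, 36, 29, 56, 46, 58, 60, 34, 4]
4 < parent 29 at index 4, swap → [3, 9, 28, 36, 4, 56, 46, 58, 60, 34, 29]
4 < parent 9 at index 1, swap → [3, 4, 28, 36, 9, 56, 46, 58, 60, 34, 29]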